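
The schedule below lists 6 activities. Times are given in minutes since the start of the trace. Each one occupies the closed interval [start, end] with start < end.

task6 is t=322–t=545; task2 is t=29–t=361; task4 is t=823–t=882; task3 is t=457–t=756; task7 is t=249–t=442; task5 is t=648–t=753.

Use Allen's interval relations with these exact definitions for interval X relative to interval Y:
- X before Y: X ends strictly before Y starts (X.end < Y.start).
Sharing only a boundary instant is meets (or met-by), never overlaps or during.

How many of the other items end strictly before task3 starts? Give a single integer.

Target task3 = [t=457, t=756].
task2 [t=29, t=361] → before → counts.
task4 [t=823, t=882] → after → no.
task5 [t=648, t=753] → during → no.
task6 [t=322, t=545] → overlaps → no.
task7 [t=249, t=442] → before → counts.
Total: 2.

2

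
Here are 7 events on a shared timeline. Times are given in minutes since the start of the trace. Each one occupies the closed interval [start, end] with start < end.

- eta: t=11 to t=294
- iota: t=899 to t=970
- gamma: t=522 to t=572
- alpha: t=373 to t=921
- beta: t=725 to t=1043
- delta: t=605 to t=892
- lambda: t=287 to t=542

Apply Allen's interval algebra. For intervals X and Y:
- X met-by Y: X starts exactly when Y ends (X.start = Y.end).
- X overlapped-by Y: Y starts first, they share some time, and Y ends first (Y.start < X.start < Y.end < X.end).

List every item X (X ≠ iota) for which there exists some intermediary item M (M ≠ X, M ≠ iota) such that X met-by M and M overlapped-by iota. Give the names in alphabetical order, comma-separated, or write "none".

none

Target iota = [t=899, t=970].
Intermediaries M with M overlapped-by iota: none.
Union: none.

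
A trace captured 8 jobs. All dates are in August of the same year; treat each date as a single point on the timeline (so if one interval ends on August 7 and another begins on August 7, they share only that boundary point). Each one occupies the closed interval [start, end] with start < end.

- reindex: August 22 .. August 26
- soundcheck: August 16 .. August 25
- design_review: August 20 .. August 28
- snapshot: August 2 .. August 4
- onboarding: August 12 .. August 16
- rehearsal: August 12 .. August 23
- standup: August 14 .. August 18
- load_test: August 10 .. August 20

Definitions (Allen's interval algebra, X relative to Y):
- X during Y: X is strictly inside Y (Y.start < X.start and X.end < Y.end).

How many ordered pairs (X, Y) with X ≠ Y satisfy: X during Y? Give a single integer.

Checking all 56 ordered pairs for relation 'during'; matching pairs in alphabetical order:
(onboarding, load_test): onboarding during load_test ✓
(reindex, design_review): reindex during design_review ✓
(standup, load_test): standup during load_test ✓
(standup, rehearsal): standup during rehearsal ✓
Count: 4.

4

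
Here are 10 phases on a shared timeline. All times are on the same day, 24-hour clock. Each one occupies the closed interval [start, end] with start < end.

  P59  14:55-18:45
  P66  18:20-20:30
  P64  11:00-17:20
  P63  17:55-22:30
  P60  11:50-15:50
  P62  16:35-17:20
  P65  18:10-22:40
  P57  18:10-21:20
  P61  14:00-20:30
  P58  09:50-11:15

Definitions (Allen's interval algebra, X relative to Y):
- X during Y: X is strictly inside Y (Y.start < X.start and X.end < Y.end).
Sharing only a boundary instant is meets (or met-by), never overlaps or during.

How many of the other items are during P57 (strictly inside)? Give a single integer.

1

Target P57 = [18:10, 21:20].
P58 [09:50, 11:15] → before → no.
P59 [14:55, 18:45] → overlaps → no.
P60 [11:50, 15:50] → before → no.
P61 [14:00, 20:30] → overlaps → no.
P62 [16:35, 17:20] → before → no.
P63 [17:55, 22:30] → contains → no.
P64 [11:00, 17:20] → before → no.
P65 [18:10, 22:40] → started-by → no.
P66 [18:20, 20:30] → during → counts.
Total: 1.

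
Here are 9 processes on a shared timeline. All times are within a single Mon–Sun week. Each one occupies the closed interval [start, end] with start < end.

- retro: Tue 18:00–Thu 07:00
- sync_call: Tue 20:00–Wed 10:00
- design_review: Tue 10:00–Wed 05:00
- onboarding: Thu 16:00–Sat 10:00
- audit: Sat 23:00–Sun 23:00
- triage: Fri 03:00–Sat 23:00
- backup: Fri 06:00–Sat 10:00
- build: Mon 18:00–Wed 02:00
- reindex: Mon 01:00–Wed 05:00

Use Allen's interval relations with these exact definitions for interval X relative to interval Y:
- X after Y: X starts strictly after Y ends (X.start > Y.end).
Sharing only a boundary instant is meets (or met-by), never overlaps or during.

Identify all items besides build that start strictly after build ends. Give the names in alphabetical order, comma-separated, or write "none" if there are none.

Target build = [Mon 18:00, Wed 02:00].
audit [Sat 23:00, Sun 23:00] → after → yes.
backup [Fri 06:00, Sat 10:00] → after → yes.
design_review [Tue 10:00, Wed 05:00] → overlapped-by → no.
onboarding [Thu 16:00, Sat 10:00] → after → yes.
reindex [Mon 01:00, Wed 05:00] → contains → no.
retro [Tue 18:00, Thu 07:00] → overlapped-by → no.
sync_call [Tue 20:00, Wed 10:00] → overlapped-by → no.
triage [Fri 03:00, Sat 23:00] → after → yes.
Result: audit, backup, onboarding, triage.

audit, backup, onboarding, triage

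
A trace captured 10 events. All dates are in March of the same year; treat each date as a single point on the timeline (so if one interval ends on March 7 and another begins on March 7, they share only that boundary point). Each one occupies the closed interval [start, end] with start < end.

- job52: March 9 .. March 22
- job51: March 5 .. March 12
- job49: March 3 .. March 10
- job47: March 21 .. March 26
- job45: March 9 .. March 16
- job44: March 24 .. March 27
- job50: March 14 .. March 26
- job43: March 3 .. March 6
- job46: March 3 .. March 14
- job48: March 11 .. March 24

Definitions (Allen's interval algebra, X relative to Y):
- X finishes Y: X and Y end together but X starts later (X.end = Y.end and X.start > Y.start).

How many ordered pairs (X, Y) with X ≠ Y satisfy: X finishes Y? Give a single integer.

1

Checking all 90 ordered pairs for relation 'finishes'; matching pairs in alphabetical order:
(job47, job50): job47 finishes job50 ✓
Count: 1.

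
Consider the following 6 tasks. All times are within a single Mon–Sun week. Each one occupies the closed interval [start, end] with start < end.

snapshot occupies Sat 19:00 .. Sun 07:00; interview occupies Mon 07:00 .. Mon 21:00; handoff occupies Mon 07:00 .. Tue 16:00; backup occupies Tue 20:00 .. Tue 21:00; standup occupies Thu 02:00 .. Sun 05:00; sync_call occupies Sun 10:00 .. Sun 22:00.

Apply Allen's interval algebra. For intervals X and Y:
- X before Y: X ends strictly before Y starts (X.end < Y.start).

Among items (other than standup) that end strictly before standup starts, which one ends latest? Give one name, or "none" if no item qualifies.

Target standup = [Thu 02:00, Sun 05:00].
backup [Tue 20:00, Tue 21:00] → before → candidate.
handoff [Mon 07:00, Tue 16:00] → before → candidate.
interview [Mon 07:00, Mon 21:00] → before → candidate.
snapshot [Sat 19:00, Sun 07:00] → overlapped-by → excluded.
sync_call [Sun 10:00, Sun 22:00] → after → excluded.
Among candidates, latest end is Tue 21:00 → backup.

backup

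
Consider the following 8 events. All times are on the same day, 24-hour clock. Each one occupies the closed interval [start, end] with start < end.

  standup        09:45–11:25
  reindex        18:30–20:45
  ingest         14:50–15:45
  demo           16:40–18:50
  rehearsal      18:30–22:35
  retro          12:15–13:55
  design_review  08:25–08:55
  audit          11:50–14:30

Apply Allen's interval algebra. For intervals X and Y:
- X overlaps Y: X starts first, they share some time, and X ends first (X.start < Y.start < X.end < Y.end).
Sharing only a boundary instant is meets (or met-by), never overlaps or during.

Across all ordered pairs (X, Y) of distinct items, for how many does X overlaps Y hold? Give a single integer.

Checking all 56 ordered pairs for relation 'overlaps'; matching pairs in alphabetical order:
(demo, rehearsal): demo overlaps rehearsal ✓
(demo, reindex): demo overlaps reindex ✓
Count: 2.

2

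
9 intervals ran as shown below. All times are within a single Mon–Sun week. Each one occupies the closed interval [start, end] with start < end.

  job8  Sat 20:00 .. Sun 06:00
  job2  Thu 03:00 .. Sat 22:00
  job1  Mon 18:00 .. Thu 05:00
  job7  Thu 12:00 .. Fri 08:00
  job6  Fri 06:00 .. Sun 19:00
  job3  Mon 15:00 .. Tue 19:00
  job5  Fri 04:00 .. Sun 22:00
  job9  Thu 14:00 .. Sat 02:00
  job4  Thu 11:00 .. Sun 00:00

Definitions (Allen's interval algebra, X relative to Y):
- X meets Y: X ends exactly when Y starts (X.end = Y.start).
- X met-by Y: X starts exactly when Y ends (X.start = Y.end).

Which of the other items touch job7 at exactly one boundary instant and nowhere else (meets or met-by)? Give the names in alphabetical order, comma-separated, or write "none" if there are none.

none

Target job7 = [Thu 12:00, Fri 08:00].
job1 [Mon 18:00, Thu 05:00] → before → no.
job2 [Thu 03:00, Sat 22:00] → contains → no.
job3 [Mon 15:00, Tue 19:00] → before → no.
job4 [Thu 11:00, Sun 00:00] → contains → no.
job5 [Fri 04:00, Sun 22:00] → overlapped-by → no.
job6 [Fri 06:00, Sun 19:00] → overlapped-by → no.
job8 [Sat 20:00, Sun 06:00] → after → no.
job9 [Thu 14:00, Sat 02:00] → overlapped-by → no.
Result: none.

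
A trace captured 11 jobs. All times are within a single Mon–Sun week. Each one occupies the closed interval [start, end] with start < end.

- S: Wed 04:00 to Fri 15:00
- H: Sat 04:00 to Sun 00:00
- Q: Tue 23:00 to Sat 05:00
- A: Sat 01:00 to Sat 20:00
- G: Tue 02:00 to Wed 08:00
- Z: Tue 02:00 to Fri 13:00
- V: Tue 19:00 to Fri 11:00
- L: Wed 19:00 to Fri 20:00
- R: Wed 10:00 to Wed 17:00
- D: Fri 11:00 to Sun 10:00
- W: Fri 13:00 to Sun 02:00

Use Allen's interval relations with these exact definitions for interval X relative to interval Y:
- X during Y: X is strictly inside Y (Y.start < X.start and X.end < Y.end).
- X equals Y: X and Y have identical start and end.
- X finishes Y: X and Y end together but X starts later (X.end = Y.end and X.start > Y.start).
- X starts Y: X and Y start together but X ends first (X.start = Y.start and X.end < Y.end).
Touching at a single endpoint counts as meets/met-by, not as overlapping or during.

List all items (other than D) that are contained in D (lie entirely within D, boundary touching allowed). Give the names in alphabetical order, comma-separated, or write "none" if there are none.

A, H, W

Target D = [Fri 11:00, Sun 10:00].
A [Sat 01:00, Sat 20:00] → during → yes.
G [Tue 02:00, Wed 08:00] → before → no.
H [Sat 04:00, Sun 00:00] → during → yes.
L [Wed 19:00, Fri 20:00] → overlaps → no.
Q [Tue 23:00, Sat 05:00] → overlaps → no.
R [Wed 10:00, Wed 17:00] → before → no.
S [Wed 04:00, Fri 15:00] → overlaps → no.
V [Tue 19:00, Fri 11:00] → meets → no.
W [Fri 13:00, Sun 02:00] → during → yes.
Z [Tue 02:00, Fri 13:00] → overlaps → no.
Result: A, H, W.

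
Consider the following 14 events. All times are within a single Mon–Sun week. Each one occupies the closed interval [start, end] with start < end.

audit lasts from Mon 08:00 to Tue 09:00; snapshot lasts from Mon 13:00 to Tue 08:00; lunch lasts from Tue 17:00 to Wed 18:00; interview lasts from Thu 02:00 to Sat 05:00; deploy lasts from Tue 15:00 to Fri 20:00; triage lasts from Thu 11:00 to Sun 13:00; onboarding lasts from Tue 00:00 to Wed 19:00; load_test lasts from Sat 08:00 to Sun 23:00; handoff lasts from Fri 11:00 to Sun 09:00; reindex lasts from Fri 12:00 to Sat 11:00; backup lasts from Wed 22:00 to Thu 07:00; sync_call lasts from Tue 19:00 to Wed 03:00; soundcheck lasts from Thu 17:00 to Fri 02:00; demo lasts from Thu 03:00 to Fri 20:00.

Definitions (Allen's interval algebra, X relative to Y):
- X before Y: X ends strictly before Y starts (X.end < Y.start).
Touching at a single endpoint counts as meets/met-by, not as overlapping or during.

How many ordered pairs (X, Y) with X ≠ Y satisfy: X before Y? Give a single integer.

Checking all 182 ordered pairs for relation 'before'; matching pairs in alphabetical order:
(audit, backup): audit before backup ✓
(audit, demo): audit before demo ✓
(audit, deploy): audit before deploy ✓
(audit, handoff): audit before handoff ✓
(audit, interview): audit before interview ✓
(audit, load_test): audit before load_test ✓
(audit, lunch): audit before lunch ✓
(audit, reindex): audit before reindex ✓
(audit, soundcheck): audit before soundcheck ✓
(audit, sync_call): audit before sync_call ✓
(audit, triage): audit before triage ✓
(backup, handoff): backup before handoff ✓
(backup, load_test): backup before load_test ✓
(backup, reindex): backup before reindex ✓
(backup, soundcheck): backup before soundcheck ✓
(backup, triage): backup before triage ✓
(demo, load_test): demo before load_test ✓
(deploy, load_test): deploy before load_test ✓
(interview, load_test): interview before load_test ✓
(lunch, backup): lunch before backup ✓
(lunch, demo): lunch before demo ✓
(lunch, handoff): lunch before handoff ✓
(lunch, interview): lunch before interview ✓
(lunch, load_test): lunch before load_test ✓
... plus 33 further pairs not listed.
Count: 57.

57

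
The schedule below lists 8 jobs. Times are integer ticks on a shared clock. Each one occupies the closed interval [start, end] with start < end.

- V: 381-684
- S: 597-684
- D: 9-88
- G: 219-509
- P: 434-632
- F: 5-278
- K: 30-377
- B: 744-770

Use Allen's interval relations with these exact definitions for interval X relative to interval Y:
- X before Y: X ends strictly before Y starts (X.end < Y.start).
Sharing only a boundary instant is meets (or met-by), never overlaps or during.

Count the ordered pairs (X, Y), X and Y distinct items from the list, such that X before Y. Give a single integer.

Checking all 56 ordered pairs for relation 'before'; matching pairs in alphabetical order:
(D, B): D before B ✓
(D, G): D before G ✓
(D, P): D before P ✓
(D, S): D before S ✓
(D, V): D before V ✓
(F, B): F before B ✓
(F, P): F before P ✓
(F, S): F before S ✓
(F, V): F before V ✓
(G, B): G before B ✓
(G, S): G before S ✓
(K, B): K before B ✓
(K, P): K before P ✓
(K, S): K before S ✓
(K, V): K before V ✓
(P, B): P before B ✓
(S, B): S before B ✓
(V, B): V before B ✓
Count: 18.

18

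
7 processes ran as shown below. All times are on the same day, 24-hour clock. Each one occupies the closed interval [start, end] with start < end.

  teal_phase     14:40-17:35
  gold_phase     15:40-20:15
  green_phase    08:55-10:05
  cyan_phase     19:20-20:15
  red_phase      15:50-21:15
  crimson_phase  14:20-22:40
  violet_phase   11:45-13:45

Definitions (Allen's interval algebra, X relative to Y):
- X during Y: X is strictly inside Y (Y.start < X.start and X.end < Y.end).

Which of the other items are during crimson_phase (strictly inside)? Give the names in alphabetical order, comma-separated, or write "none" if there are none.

Target crimson_phase = [14:20, 22:40].
cyan_phase [19:20, 20:15] → during → yes.
gold_phase [15:40, 20:15] → during → yes.
green_phase [08:55, 10:05] → before → no.
red_phase [15:50, 21:15] → during → yes.
teal_phase [14:40, 17:35] → during → yes.
violet_phase [11:45, 13:45] → before → no.
Result: cyan_phase, gold_phase, red_phase, teal_phase.

cyan_phase, gold_phase, red_phase, teal_phase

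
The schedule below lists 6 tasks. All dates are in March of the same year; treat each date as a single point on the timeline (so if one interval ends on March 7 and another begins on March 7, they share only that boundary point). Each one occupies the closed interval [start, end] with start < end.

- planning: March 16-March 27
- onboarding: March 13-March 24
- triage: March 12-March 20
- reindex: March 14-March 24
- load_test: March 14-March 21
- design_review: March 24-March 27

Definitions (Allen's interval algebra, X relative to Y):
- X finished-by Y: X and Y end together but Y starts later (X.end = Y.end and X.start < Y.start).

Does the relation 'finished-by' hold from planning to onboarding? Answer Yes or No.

No

planning = [March 16, March 27], onboarding = [March 13, March 24].
Actual relation of planning to onboarding: overlapped-by.
Asked whether 'finished-by' holds → No.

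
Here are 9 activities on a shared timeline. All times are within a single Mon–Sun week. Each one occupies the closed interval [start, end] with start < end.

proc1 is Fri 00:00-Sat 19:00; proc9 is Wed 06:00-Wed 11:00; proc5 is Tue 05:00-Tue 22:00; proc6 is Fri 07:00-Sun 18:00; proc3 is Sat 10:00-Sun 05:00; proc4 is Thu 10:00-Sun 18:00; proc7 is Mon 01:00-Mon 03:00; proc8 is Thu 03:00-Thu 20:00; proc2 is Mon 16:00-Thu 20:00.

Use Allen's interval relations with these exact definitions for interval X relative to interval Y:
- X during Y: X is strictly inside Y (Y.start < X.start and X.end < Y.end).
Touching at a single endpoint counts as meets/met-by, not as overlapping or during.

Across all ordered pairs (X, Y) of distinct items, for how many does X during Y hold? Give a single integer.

Checking all 72 ordered pairs for relation 'during'; matching pairs in alphabetical order:
(proc1, proc4): proc1 during proc4 ✓
(proc3, proc4): proc3 during proc4 ✓
(proc3, proc6): proc3 during proc6 ✓
(proc5, proc2): proc5 during proc2 ✓
(proc9, proc2): proc9 during proc2 ✓
Count: 5.

5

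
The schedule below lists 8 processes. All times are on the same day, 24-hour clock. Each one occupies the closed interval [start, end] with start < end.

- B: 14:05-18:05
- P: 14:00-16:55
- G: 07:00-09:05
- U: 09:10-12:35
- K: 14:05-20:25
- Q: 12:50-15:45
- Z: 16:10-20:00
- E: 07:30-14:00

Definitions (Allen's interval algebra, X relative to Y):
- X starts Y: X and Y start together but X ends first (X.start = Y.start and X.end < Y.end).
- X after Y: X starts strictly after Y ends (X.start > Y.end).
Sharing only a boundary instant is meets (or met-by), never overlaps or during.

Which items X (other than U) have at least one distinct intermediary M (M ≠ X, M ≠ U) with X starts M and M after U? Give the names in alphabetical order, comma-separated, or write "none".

Target U = [09:10, 12:35].
Intermediaries M with M after U: B, K, P, Q, Z.
Via B — items with X starts B: none.
Via K — items with X starts K: B.
Via P — items with X starts P: none.
Via Q — items with X starts Q: none.
Via Z — items with X starts Z: none.
Union: B.

B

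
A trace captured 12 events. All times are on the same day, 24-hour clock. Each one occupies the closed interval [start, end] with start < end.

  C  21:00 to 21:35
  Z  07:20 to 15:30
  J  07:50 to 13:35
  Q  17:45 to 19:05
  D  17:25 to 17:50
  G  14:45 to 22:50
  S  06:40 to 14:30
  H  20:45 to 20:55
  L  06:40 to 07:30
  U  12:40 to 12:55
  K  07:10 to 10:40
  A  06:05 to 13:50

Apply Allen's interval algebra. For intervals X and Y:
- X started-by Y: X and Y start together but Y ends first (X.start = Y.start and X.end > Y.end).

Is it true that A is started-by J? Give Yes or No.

No

A = [06:05, 13:50], J = [07:50, 13:35].
Actual relation of A to J: contains.
Asked whether 'started-by' holds → No.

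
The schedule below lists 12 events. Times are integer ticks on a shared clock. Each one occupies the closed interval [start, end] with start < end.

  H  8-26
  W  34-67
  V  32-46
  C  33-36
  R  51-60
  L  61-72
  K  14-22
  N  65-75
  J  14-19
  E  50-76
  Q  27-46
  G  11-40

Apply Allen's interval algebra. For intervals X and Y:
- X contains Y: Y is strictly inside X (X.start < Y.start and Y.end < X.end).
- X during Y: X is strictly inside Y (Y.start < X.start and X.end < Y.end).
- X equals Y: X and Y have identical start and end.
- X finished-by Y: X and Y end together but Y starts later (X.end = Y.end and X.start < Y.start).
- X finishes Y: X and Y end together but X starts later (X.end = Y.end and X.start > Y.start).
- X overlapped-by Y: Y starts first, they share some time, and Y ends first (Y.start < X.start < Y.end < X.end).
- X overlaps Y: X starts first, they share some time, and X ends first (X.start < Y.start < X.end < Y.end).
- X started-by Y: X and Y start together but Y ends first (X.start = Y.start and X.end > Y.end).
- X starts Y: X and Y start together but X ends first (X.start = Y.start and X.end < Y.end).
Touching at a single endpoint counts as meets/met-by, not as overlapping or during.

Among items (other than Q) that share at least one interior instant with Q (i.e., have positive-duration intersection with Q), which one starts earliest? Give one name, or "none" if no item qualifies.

Target Q = [27, 46].
C [33, 36] → during → candidate.
E [50, 76] → after → excluded.
G [11, 40] → overlaps → candidate.
H [8, 26] → before → excluded.
J [14, 19] → before → excluded.
K [14, 22] → before → excluded.
L [61, 72] → after → excluded.
N [65, 75] → after → excluded.
R [51, 60] → after → excluded.
V [32, 46] → finishes → candidate.
W [34, 67] → overlapped-by → candidate.
Among candidates, earliest start is 11 → G.

G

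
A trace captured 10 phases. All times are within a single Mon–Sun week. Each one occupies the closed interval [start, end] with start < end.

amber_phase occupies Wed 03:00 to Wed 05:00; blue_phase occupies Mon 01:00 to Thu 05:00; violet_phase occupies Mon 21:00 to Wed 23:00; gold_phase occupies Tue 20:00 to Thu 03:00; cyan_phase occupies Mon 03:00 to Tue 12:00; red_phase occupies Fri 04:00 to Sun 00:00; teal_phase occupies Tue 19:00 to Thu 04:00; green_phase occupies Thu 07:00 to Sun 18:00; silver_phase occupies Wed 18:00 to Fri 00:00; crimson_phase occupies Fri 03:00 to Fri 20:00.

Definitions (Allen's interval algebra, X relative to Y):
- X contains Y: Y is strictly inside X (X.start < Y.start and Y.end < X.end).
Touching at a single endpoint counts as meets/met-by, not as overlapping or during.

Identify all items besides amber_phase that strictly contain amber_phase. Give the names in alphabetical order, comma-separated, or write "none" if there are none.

blue_phase, gold_phase, teal_phase, violet_phase

Target amber_phase = [Wed 03:00, Wed 05:00].
blue_phase [Mon 01:00, Thu 05:00] → contains → yes.
crimson_phase [Fri 03:00, Fri 20:00] → after → no.
cyan_phase [Mon 03:00, Tue 12:00] → before → no.
gold_phase [Tue 20:00, Thu 03:00] → contains → yes.
green_phase [Thu 07:00, Sun 18:00] → after → no.
red_phase [Fri 04:00, Sun 00:00] → after → no.
silver_phase [Wed 18:00, Fri 00:00] → after → no.
teal_phase [Tue 19:00, Thu 04:00] → contains → yes.
violet_phase [Mon 21:00, Wed 23:00] → contains → yes.
Result: blue_phase, gold_phase, teal_phase, violet_phase.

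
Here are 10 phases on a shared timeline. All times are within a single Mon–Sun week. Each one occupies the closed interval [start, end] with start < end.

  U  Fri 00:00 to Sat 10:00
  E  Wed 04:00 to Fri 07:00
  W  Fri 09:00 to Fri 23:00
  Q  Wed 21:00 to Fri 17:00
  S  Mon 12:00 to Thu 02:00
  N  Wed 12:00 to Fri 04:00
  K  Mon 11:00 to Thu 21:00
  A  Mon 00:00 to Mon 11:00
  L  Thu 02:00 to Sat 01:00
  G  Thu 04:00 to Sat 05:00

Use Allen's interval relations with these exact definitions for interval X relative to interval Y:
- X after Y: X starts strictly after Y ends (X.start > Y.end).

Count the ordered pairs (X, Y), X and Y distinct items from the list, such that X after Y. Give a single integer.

Checking all 90 ordered pairs for relation 'after'; matching pairs in alphabetical order:
(E, A): E after A ✓
(G, A): G after A ✓
(G, S): G after S ✓
(L, A): L after A ✓
(N, A): N after A ✓
(Q, A): Q after A ✓
(S, A): S after A ✓
(U, A): U after A ✓
(U, K): U after K ✓
(U, S): U after S ✓
(W, A): W after A ✓
(W, E): W after E ✓
(W, K): W after K ✓
(W, N): W after N ✓
(W, S): W after S ✓
Count: 15.

15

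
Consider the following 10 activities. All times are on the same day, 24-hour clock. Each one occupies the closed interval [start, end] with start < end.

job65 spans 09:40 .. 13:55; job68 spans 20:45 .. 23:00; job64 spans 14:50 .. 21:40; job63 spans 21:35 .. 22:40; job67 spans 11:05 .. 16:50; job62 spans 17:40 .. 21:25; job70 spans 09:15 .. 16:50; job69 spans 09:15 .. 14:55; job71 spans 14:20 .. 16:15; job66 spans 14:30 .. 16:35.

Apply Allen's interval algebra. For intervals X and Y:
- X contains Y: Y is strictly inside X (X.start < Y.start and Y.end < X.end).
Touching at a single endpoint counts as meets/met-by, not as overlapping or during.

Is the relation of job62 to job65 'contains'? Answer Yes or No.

No

job62 = [17:40, 21:25], job65 = [09:40, 13:55].
Actual relation of job62 to job65: after.
Asked whether 'contains' holds → No.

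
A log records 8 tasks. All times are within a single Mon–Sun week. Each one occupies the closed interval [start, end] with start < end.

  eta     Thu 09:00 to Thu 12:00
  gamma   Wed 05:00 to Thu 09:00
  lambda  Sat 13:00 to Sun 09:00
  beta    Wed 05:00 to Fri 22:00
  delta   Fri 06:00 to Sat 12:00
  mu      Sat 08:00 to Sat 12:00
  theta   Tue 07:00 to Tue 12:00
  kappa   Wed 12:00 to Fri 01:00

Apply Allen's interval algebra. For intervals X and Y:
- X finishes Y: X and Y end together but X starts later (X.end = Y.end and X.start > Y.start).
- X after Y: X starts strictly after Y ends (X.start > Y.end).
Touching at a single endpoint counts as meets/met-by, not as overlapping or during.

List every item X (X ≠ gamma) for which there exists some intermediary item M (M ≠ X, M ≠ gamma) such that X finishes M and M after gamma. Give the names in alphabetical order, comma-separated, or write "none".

Target gamma = [Wed 05:00, Thu 09:00].
Intermediaries M with M after gamma: delta, lambda, mu.
Via delta — items with X finishes delta: mu.
Via lambda — items with X finishes lambda: none.
Via mu — items with X finishes mu: none.
Union: mu.

mu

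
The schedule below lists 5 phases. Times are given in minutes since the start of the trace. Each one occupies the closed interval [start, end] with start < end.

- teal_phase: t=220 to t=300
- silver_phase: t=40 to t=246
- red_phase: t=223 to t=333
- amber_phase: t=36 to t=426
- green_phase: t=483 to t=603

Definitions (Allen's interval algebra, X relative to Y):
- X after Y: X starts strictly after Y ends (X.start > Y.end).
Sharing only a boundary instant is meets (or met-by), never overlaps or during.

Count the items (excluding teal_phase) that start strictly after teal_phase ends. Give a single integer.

1

Target teal_phase = [t=220, t=300].
amber_phase [t=36, t=426] → contains → no.
green_phase [t=483, t=603] → after → counts.
red_phase [t=223, t=333] → overlapped-by → no.
silver_phase [t=40, t=246] → overlaps → no.
Total: 1.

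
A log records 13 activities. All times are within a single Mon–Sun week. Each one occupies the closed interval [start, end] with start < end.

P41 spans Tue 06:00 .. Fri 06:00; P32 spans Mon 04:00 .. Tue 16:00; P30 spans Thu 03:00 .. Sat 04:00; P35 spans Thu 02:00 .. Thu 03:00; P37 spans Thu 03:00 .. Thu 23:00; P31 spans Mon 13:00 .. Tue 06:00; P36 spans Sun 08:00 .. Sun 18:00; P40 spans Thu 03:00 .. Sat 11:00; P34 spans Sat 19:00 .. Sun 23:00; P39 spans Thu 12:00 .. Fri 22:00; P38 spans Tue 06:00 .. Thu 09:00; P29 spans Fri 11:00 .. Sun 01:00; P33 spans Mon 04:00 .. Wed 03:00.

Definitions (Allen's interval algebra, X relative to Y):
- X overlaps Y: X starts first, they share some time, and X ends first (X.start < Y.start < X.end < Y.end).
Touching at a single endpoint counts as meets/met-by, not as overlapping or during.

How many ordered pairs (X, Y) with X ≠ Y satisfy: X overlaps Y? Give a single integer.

15

Checking all 156 ordered pairs for relation 'overlaps'; matching pairs in alphabetical order:
(P29, P34): P29 overlaps P34 ✓
(P30, P29): P30 overlaps P29 ✓
(P32, P38): P32 overlaps P38 ✓
(P32, P41): P32 overlaps P41 ✓
(P33, P38): P33 overlaps P38 ✓
(P33, P41): P33 overlaps P41 ✓
(P37, P39): P37 overlaps P39 ✓
(P38, P30): P38 overlaps P30 ✓
(P38, P37): P38 overlaps P37 ✓
(P38, P40): P38 overlaps P40 ✓
(P39, P29): P39 overlaps P29 ✓
(P40, P29): P40 overlaps P29 ✓
(P41, P30): P41 overlaps P30 ✓
(P41, P39): P41 overlaps P39 ✓
(P41, P40): P41 overlaps P40 ✓
Count: 15.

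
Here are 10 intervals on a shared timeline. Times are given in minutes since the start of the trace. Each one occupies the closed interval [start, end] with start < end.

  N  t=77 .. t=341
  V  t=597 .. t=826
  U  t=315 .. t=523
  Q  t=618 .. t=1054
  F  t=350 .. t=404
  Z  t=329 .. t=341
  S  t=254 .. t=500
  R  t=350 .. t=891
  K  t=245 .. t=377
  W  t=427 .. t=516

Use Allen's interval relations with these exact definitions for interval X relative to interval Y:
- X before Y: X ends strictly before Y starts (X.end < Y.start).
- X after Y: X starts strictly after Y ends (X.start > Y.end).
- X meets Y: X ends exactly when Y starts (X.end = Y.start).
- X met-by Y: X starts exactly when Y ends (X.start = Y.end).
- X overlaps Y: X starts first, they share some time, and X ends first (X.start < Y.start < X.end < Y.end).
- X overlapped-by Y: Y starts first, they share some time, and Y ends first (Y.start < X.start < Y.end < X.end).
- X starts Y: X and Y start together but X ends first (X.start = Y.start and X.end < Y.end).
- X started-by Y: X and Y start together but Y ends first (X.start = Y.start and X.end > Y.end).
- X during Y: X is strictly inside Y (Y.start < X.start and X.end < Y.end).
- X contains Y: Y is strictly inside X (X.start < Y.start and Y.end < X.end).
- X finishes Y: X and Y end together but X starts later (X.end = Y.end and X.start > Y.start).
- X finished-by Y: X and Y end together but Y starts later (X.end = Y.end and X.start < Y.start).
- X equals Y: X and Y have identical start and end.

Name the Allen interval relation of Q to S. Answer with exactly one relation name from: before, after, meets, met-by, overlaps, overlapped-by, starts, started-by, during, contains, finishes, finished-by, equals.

Q = [t=618, t=1054]; S = [t=254, t=500].
Compare endpoints: Q.start > S.start, Q.start > S.end, Q.end > S.start, Q.end > S.end.
That pattern is 'after'.

after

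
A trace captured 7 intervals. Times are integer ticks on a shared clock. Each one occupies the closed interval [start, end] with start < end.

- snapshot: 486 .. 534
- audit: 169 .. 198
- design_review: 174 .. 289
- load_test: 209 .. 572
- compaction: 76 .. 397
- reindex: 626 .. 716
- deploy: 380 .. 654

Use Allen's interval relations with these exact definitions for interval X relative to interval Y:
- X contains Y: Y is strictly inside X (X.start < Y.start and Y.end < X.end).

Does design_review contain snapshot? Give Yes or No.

design_review = [174, 289], snapshot = [486, 534].
Actual relation of design_review to snapshot: before.
Asked whether 'contains' holds → No.

No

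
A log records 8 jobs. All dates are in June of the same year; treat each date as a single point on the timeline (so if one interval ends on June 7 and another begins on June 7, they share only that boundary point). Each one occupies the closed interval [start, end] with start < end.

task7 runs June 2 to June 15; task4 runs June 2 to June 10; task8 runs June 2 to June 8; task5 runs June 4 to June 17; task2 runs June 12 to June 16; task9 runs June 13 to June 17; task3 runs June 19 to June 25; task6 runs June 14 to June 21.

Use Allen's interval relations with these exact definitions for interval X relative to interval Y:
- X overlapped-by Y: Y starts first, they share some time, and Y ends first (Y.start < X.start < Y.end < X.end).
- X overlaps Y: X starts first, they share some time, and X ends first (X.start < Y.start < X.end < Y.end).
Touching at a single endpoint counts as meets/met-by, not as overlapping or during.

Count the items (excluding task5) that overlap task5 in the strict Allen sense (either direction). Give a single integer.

Target task5 = [June 4, June 17].
task2 [June 12, June 16] → during → no.
task3 [June 19, June 25] → after → no.
task4 [June 2, June 10] → overlaps → counts.
task6 [June 14, June 21] → overlapped-by → counts.
task7 [June 2, June 15] → overlaps → counts.
task8 [June 2, June 8] → overlaps → counts.
task9 [June 13, June 17] → finishes → no.
Total: 4.

4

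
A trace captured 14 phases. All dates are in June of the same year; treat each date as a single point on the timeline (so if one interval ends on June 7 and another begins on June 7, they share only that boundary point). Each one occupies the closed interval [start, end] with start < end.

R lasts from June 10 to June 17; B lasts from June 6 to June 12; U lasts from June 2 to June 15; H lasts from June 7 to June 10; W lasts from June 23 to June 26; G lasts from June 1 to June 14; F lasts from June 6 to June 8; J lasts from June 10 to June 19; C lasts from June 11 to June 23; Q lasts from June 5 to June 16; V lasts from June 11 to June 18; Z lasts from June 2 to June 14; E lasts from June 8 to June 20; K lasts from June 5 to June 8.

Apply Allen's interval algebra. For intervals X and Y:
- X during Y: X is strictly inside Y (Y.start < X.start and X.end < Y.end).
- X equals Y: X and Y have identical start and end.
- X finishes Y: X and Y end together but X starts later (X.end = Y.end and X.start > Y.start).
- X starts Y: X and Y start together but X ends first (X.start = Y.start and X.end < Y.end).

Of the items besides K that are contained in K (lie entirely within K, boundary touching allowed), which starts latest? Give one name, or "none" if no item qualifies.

Target K = [June 5, June 8].
B [June 6, June 12] → overlapped-by → excluded.
C [June 11, June 23] → after → excluded.
E [June 8, June 20] → met-by → excluded.
F [June 6, June 8] → finishes → candidate.
G [June 1, June 14] → contains → excluded.
H [June 7, June 10] → overlapped-by → excluded.
J [June 10, June 19] → after → excluded.
Q [June 5, June 16] → started-by → excluded.
R [June 10, June 17] → after → excluded.
U [June 2, June 15] → contains → excluded.
V [June 11, June 18] → after → excluded.
W [June 23, June 26] → after → excluded.
Z [June 2, June 14] → contains → excluded.
Among candidates, latest start is June 6 → F.

F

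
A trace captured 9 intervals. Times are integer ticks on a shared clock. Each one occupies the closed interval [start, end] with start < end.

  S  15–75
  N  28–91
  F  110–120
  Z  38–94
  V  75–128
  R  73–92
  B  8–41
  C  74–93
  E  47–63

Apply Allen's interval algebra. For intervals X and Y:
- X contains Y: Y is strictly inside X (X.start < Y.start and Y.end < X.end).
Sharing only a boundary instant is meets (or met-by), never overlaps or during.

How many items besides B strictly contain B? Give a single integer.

Target B = [8, 41].
C [74, 93] → after → no.
E [47, 63] → after → no.
F [110, 120] → after → no.
N [28, 91] → overlapped-by → no.
R [73, 92] → after → no.
S [15, 75] → overlapped-by → no.
V [75, 128] → after → no.
Z [38, 94] → overlapped-by → no.
Total: 0.

0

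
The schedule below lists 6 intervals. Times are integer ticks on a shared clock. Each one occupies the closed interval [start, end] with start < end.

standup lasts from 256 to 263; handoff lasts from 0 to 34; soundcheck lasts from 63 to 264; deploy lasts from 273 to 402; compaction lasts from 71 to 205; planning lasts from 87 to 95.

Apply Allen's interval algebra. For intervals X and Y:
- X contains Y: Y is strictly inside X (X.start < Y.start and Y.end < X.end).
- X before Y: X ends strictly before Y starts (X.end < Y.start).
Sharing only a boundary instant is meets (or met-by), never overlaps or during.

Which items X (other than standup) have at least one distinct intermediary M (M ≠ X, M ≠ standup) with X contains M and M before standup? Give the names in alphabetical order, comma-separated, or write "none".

Target standup = [256, 263].
Intermediaries M with M before standup: compaction, handoff, planning.
Via compaction — items with X contains compaction: soundcheck.
Via handoff — items with X contains handoff: none.
Via planning — items with X contains planning: compaction, soundcheck.
Union: compaction, soundcheck.

compaction, soundcheck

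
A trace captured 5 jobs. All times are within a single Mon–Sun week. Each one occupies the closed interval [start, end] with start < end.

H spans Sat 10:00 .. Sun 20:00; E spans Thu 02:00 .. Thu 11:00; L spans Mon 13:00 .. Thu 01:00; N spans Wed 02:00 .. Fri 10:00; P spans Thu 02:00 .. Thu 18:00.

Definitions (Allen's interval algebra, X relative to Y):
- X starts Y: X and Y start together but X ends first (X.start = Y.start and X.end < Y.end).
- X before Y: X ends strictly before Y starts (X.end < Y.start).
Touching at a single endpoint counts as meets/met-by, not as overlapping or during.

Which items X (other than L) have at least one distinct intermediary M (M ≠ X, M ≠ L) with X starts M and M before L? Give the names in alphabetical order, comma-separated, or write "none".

none

Target L = [Mon 13:00, Thu 01:00].
Intermediaries M with M before L: none.
Union: none.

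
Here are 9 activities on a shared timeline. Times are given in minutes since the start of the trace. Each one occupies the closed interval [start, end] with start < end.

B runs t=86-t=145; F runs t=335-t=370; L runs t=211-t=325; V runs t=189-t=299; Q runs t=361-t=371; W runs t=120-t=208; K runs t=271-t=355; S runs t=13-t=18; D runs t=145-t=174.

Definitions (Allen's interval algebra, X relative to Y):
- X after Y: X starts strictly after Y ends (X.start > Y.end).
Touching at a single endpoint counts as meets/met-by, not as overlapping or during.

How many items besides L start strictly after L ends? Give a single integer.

2

Target L = [t=211, t=325].
B [t=86, t=145] → before → no.
D [t=145, t=174] → before → no.
F [t=335, t=370] → after → counts.
K [t=271, t=355] → overlapped-by → no.
Q [t=361, t=371] → after → counts.
S [t=13, t=18] → before → no.
V [t=189, t=299] → overlaps → no.
W [t=120, t=208] → before → no.
Total: 2.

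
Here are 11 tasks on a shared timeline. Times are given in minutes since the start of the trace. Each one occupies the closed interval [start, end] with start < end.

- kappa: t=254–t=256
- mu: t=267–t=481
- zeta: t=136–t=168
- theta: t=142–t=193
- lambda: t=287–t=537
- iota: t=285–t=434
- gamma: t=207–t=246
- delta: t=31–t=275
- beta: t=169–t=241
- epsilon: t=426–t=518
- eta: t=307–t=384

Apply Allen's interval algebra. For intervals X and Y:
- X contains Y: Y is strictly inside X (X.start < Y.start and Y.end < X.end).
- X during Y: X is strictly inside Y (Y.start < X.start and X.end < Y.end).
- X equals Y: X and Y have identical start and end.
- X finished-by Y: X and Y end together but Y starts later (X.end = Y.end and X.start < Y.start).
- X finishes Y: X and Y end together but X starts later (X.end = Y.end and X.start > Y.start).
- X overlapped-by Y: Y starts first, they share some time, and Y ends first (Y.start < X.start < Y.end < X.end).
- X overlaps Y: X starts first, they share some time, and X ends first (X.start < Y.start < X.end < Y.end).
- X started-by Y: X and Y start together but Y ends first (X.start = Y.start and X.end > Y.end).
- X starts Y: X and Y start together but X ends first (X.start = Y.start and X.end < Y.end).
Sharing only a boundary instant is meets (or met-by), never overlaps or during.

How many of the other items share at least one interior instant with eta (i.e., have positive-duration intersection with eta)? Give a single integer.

3

Target eta = [t=307, t=384].
beta [t=169, t=241] → before → no.
delta [t=31, t=275] → before → no.
epsilon [t=426, t=518] → after → no.
gamma [t=207, t=246] → before → no.
iota [t=285, t=434] → contains → counts.
kappa [t=254, t=256] → before → no.
lambda [t=287, t=537] → contains → counts.
mu [t=267, t=481] → contains → counts.
theta [t=142, t=193] → before → no.
zeta [t=136, t=168] → before → no.
Total: 3.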